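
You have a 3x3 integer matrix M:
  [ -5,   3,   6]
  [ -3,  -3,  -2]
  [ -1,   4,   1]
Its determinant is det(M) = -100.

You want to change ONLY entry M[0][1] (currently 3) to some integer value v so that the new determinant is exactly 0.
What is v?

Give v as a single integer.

Answer: 23

Derivation:
det is linear in entry M[0][1]: det = old_det + (v - 3) * C_01
Cofactor C_01 = 5
Want det = 0: -100 + (v - 3) * 5 = 0
  (v - 3) = 100 / 5 = 20
  v = 3 + (20) = 23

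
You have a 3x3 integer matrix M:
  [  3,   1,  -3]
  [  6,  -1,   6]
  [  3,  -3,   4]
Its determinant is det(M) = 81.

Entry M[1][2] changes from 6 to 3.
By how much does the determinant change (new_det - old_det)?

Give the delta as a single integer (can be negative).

Answer: -36

Derivation:
Cofactor C_12 = 12
Entry delta = 3 - 6 = -3
Det delta = entry_delta * cofactor = -3 * 12 = -36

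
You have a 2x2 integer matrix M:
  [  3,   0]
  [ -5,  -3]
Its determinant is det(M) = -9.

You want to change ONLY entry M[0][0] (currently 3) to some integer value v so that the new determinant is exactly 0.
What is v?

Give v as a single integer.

Answer: 0

Derivation:
det is linear in entry M[0][0]: det = old_det + (v - 3) * C_00
Cofactor C_00 = -3
Want det = 0: -9 + (v - 3) * -3 = 0
  (v - 3) = 9 / -3 = -3
  v = 3 + (-3) = 0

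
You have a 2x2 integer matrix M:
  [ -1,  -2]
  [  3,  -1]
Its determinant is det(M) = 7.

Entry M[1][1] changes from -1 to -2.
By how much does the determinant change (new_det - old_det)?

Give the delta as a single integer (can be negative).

Answer: 1

Derivation:
Cofactor C_11 = -1
Entry delta = -2 - -1 = -1
Det delta = entry_delta * cofactor = -1 * -1 = 1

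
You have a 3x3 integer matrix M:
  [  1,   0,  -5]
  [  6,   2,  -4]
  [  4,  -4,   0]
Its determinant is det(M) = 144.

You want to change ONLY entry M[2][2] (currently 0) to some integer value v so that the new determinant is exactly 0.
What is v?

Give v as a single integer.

det is linear in entry M[2][2]: det = old_det + (v - 0) * C_22
Cofactor C_22 = 2
Want det = 0: 144 + (v - 0) * 2 = 0
  (v - 0) = -144 / 2 = -72
  v = 0 + (-72) = -72

Answer: -72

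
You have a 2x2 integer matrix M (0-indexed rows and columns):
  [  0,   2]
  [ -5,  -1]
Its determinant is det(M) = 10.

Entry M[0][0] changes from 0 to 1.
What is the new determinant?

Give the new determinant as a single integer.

det is linear in row 0: changing M[0][0] by delta changes det by delta * cofactor(0,0).
Cofactor C_00 = (-1)^(0+0) * minor(0,0) = -1
Entry delta = 1 - 0 = 1
Det delta = 1 * -1 = -1
New det = 10 + -1 = 9

Answer: 9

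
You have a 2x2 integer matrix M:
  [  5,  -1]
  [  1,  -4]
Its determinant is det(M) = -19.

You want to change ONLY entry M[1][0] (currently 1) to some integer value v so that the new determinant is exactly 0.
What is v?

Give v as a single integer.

Answer: 20

Derivation:
det is linear in entry M[1][0]: det = old_det + (v - 1) * C_10
Cofactor C_10 = 1
Want det = 0: -19 + (v - 1) * 1 = 0
  (v - 1) = 19 / 1 = 19
  v = 1 + (19) = 20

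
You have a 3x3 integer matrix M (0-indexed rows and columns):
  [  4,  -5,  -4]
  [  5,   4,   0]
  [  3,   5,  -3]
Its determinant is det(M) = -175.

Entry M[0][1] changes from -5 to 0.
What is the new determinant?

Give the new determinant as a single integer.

det is linear in row 0: changing M[0][1] by delta changes det by delta * cofactor(0,1).
Cofactor C_01 = (-1)^(0+1) * minor(0,1) = 15
Entry delta = 0 - -5 = 5
Det delta = 5 * 15 = 75
New det = -175 + 75 = -100

Answer: -100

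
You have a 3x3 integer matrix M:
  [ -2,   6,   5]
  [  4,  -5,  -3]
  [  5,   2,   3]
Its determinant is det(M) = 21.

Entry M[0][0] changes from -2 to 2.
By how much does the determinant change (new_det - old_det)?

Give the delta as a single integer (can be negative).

Cofactor C_00 = -9
Entry delta = 2 - -2 = 4
Det delta = entry_delta * cofactor = 4 * -9 = -36

Answer: -36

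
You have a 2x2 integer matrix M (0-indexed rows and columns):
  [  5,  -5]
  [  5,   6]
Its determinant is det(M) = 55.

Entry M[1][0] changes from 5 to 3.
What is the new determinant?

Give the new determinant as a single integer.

Answer: 45

Derivation:
det is linear in row 1: changing M[1][0] by delta changes det by delta * cofactor(1,0).
Cofactor C_10 = (-1)^(1+0) * minor(1,0) = 5
Entry delta = 3 - 5 = -2
Det delta = -2 * 5 = -10
New det = 55 + -10 = 45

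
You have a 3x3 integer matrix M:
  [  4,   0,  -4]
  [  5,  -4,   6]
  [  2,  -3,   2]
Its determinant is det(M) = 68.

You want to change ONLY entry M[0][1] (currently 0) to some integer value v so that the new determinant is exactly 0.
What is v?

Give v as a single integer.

det is linear in entry M[0][1]: det = old_det + (v - 0) * C_01
Cofactor C_01 = 2
Want det = 0: 68 + (v - 0) * 2 = 0
  (v - 0) = -68 / 2 = -34
  v = 0 + (-34) = -34

Answer: -34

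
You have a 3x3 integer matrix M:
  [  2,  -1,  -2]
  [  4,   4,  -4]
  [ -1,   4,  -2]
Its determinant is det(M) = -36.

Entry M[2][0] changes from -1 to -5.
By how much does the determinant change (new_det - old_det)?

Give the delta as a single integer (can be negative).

Answer: -48

Derivation:
Cofactor C_20 = 12
Entry delta = -5 - -1 = -4
Det delta = entry_delta * cofactor = -4 * 12 = -48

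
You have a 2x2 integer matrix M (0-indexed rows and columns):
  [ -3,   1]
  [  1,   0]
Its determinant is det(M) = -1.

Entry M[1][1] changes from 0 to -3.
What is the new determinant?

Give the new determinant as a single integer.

det is linear in row 1: changing M[1][1] by delta changes det by delta * cofactor(1,1).
Cofactor C_11 = (-1)^(1+1) * minor(1,1) = -3
Entry delta = -3 - 0 = -3
Det delta = -3 * -3 = 9
New det = -1 + 9 = 8

Answer: 8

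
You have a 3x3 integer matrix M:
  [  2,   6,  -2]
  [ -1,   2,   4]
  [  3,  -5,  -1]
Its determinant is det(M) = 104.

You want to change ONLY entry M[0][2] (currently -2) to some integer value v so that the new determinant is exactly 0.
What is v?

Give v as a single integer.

det is linear in entry M[0][2]: det = old_det + (v - -2) * C_02
Cofactor C_02 = -1
Want det = 0: 104 + (v - -2) * -1 = 0
  (v - -2) = -104 / -1 = 104
  v = -2 + (104) = 102

Answer: 102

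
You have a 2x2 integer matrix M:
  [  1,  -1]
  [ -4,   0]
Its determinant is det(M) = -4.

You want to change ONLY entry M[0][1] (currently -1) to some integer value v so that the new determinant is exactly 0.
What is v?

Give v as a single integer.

Answer: 0

Derivation:
det is linear in entry M[0][1]: det = old_det + (v - -1) * C_01
Cofactor C_01 = 4
Want det = 0: -4 + (v - -1) * 4 = 0
  (v - -1) = 4 / 4 = 1
  v = -1 + (1) = 0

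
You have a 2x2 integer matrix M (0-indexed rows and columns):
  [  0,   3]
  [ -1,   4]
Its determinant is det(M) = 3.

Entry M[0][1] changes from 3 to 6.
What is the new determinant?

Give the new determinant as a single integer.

Answer: 6

Derivation:
det is linear in row 0: changing M[0][1] by delta changes det by delta * cofactor(0,1).
Cofactor C_01 = (-1)^(0+1) * minor(0,1) = 1
Entry delta = 6 - 3 = 3
Det delta = 3 * 1 = 3
New det = 3 + 3 = 6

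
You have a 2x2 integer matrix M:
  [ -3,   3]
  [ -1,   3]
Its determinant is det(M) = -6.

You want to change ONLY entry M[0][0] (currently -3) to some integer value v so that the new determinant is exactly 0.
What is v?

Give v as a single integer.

Answer: -1

Derivation:
det is linear in entry M[0][0]: det = old_det + (v - -3) * C_00
Cofactor C_00 = 3
Want det = 0: -6 + (v - -3) * 3 = 0
  (v - -3) = 6 / 3 = 2
  v = -3 + (2) = -1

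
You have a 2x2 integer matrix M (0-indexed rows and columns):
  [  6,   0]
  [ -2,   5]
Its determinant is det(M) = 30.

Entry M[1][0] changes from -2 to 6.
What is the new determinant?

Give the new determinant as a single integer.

Answer: 30

Derivation:
det is linear in row 1: changing M[1][0] by delta changes det by delta * cofactor(1,0).
Cofactor C_10 = (-1)^(1+0) * minor(1,0) = 0
Entry delta = 6 - -2 = 8
Det delta = 8 * 0 = 0
New det = 30 + 0 = 30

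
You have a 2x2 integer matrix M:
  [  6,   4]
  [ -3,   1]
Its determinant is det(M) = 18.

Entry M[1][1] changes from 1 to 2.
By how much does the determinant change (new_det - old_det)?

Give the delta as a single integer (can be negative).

Answer: 6

Derivation:
Cofactor C_11 = 6
Entry delta = 2 - 1 = 1
Det delta = entry_delta * cofactor = 1 * 6 = 6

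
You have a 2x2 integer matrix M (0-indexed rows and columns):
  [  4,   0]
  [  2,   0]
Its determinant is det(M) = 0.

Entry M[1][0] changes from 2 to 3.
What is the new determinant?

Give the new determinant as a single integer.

det is linear in row 1: changing M[1][0] by delta changes det by delta * cofactor(1,0).
Cofactor C_10 = (-1)^(1+0) * minor(1,0) = 0
Entry delta = 3 - 2 = 1
Det delta = 1 * 0 = 0
New det = 0 + 0 = 0

Answer: 0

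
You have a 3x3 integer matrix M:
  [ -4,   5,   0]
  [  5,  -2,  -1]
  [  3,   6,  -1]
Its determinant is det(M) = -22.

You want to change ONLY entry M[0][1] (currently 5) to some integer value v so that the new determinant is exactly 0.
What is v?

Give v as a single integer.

det is linear in entry M[0][1]: det = old_det + (v - 5) * C_01
Cofactor C_01 = 2
Want det = 0: -22 + (v - 5) * 2 = 0
  (v - 5) = 22 / 2 = 11
  v = 5 + (11) = 16

Answer: 16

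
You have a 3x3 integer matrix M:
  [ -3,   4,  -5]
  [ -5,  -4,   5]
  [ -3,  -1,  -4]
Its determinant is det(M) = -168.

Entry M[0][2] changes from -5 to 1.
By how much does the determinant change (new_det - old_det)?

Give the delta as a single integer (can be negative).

Cofactor C_02 = -7
Entry delta = 1 - -5 = 6
Det delta = entry_delta * cofactor = 6 * -7 = -42

Answer: -42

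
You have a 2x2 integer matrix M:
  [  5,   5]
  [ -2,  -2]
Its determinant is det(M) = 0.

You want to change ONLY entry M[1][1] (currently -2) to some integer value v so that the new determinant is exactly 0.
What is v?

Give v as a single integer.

det is linear in entry M[1][1]: det = old_det + (v - -2) * C_11
Cofactor C_11 = 5
Want det = 0: 0 + (v - -2) * 5 = 0
  (v - -2) = 0 / 5 = 0
  v = -2 + (0) = -2

Answer: -2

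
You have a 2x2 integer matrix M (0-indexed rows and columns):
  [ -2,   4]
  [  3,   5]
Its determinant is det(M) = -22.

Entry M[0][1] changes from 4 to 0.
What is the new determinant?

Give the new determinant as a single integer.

det is linear in row 0: changing M[0][1] by delta changes det by delta * cofactor(0,1).
Cofactor C_01 = (-1)^(0+1) * minor(0,1) = -3
Entry delta = 0 - 4 = -4
Det delta = -4 * -3 = 12
New det = -22 + 12 = -10

Answer: -10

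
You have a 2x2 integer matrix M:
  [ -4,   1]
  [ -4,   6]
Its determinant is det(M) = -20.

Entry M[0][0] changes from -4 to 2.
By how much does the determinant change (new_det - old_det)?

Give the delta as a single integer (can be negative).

Cofactor C_00 = 6
Entry delta = 2 - -4 = 6
Det delta = entry_delta * cofactor = 6 * 6 = 36

Answer: 36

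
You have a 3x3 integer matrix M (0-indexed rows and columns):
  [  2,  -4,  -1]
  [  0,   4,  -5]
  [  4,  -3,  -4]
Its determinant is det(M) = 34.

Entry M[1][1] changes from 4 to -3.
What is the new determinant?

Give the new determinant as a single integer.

Answer: 62

Derivation:
det is linear in row 1: changing M[1][1] by delta changes det by delta * cofactor(1,1).
Cofactor C_11 = (-1)^(1+1) * minor(1,1) = -4
Entry delta = -3 - 4 = -7
Det delta = -7 * -4 = 28
New det = 34 + 28 = 62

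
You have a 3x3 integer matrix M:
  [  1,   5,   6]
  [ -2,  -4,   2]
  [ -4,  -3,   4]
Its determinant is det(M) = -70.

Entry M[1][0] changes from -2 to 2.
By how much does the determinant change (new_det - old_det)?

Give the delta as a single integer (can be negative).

Answer: -152

Derivation:
Cofactor C_10 = -38
Entry delta = 2 - -2 = 4
Det delta = entry_delta * cofactor = 4 * -38 = -152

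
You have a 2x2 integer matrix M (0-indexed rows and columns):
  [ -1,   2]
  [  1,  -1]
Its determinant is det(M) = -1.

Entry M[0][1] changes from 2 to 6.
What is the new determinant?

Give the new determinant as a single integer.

det is linear in row 0: changing M[0][1] by delta changes det by delta * cofactor(0,1).
Cofactor C_01 = (-1)^(0+1) * minor(0,1) = -1
Entry delta = 6 - 2 = 4
Det delta = 4 * -1 = -4
New det = -1 + -4 = -5

Answer: -5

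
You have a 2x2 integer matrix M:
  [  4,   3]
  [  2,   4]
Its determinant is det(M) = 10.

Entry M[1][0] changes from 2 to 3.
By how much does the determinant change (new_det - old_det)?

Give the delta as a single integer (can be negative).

Cofactor C_10 = -3
Entry delta = 3 - 2 = 1
Det delta = entry_delta * cofactor = 1 * -3 = -3

Answer: -3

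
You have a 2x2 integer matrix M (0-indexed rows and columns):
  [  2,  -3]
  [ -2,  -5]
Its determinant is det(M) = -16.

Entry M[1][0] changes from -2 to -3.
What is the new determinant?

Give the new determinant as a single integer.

Answer: -19

Derivation:
det is linear in row 1: changing M[1][0] by delta changes det by delta * cofactor(1,0).
Cofactor C_10 = (-1)^(1+0) * minor(1,0) = 3
Entry delta = -3 - -2 = -1
Det delta = -1 * 3 = -3
New det = -16 + -3 = -19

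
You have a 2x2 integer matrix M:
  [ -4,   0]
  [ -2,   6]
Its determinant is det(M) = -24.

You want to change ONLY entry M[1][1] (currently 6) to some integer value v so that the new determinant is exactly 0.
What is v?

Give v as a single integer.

Answer: 0

Derivation:
det is linear in entry M[1][1]: det = old_det + (v - 6) * C_11
Cofactor C_11 = -4
Want det = 0: -24 + (v - 6) * -4 = 0
  (v - 6) = 24 / -4 = -6
  v = 6 + (-6) = 0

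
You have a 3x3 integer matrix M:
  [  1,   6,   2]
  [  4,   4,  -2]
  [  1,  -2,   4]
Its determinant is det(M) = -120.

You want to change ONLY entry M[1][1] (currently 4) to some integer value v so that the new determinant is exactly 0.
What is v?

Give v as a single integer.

Answer: 64

Derivation:
det is linear in entry M[1][1]: det = old_det + (v - 4) * C_11
Cofactor C_11 = 2
Want det = 0: -120 + (v - 4) * 2 = 0
  (v - 4) = 120 / 2 = 60
  v = 4 + (60) = 64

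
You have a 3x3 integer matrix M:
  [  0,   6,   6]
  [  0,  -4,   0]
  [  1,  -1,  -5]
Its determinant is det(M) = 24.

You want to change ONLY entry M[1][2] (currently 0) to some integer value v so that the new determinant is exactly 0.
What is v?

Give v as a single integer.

Answer: -4

Derivation:
det is linear in entry M[1][2]: det = old_det + (v - 0) * C_12
Cofactor C_12 = 6
Want det = 0: 24 + (v - 0) * 6 = 0
  (v - 0) = -24 / 6 = -4
  v = 0 + (-4) = -4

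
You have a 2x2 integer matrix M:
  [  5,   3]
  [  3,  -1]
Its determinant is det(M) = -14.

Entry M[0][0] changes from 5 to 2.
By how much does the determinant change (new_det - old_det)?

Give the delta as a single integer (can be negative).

Answer: 3

Derivation:
Cofactor C_00 = -1
Entry delta = 2 - 5 = -3
Det delta = entry_delta * cofactor = -3 * -1 = 3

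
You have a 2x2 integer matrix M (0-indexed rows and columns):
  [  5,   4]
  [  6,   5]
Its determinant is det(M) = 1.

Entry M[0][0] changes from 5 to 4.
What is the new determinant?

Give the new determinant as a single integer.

Answer: -4

Derivation:
det is linear in row 0: changing M[0][0] by delta changes det by delta * cofactor(0,0).
Cofactor C_00 = (-1)^(0+0) * minor(0,0) = 5
Entry delta = 4 - 5 = -1
Det delta = -1 * 5 = -5
New det = 1 + -5 = -4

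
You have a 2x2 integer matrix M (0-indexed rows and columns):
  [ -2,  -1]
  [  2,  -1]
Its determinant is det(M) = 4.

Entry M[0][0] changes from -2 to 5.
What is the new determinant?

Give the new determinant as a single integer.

det is linear in row 0: changing M[0][0] by delta changes det by delta * cofactor(0,0).
Cofactor C_00 = (-1)^(0+0) * minor(0,0) = -1
Entry delta = 5 - -2 = 7
Det delta = 7 * -1 = -7
New det = 4 + -7 = -3

Answer: -3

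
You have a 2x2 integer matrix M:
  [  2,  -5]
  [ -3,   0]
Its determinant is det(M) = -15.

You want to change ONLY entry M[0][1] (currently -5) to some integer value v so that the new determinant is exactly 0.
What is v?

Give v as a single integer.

Answer: 0

Derivation:
det is linear in entry M[0][1]: det = old_det + (v - -5) * C_01
Cofactor C_01 = 3
Want det = 0: -15 + (v - -5) * 3 = 0
  (v - -5) = 15 / 3 = 5
  v = -5 + (5) = 0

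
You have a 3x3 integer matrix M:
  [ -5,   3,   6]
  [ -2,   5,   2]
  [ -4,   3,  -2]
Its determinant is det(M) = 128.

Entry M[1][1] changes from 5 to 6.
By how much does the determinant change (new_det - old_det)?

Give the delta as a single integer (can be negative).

Answer: 34

Derivation:
Cofactor C_11 = 34
Entry delta = 6 - 5 = 1
Det delta = entry_delta * cofactor = 1 * 34 = 34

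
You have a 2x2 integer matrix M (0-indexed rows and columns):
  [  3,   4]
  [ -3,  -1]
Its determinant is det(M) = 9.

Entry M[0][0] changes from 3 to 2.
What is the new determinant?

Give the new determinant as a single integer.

det is linear in row 0: changing M[0][0] by delta changes det by delta * cofactor(0,0).
Cofactor C_00 = (-1)^(0+0) * minor(0,0) = -1
Entry delta = 2 - 3 = -1
Det delta = -1 * -1 = 1
New det = 9 + 1 = 10

Answer: 10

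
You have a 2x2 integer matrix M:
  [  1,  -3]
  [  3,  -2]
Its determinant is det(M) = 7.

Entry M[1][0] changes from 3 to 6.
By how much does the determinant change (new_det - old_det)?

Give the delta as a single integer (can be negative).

Answer: 9

Derivation:
Cofactor C_10 = 3
Entry delta = 6 - 3 = 3
Det delta = entry_delta * cofactor = 3 * 3 = 9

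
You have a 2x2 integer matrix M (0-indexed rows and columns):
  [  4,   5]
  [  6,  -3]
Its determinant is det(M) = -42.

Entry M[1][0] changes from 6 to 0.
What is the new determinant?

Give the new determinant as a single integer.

Answer: -12

Derivation:
det is linear in row 1: changing M[1][0] by delta changes det by delta * cofactor(1,0).
Cofactor C_10 = (-1)^(1+0) * minor(1,0) = -5
Entry delta = 0 - 6 = -6
Det delta = -6 * -5 = 30
New det = -42 + 30 = -12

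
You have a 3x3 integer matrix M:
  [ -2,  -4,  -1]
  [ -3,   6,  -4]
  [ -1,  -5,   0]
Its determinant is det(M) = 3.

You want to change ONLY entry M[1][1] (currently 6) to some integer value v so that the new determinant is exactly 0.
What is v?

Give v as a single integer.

det is linear in entry M[1][1]: det = old_det + (v - 6) * C_11
Cofactor C_11 = -1
Want det = 0: 3 + (v - 6) * -1 = 0
  (v - 6) = -3 / -1 = 3
  v = 6 + (3) = 9

Answer: 9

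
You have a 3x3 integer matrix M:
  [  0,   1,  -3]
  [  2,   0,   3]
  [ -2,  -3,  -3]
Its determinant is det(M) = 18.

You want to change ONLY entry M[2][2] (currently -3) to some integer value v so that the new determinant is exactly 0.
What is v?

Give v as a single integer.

det is linear in entry M[2][2]: det = old_det + (v - -3) * C_22
Cofactor C_22 = -2
Want det = 0: 18 + (v - -3) * -2 = 0
  (v - -3) = -18 / -2 = 9
  v = -3 + (9) = 6

Answer: 6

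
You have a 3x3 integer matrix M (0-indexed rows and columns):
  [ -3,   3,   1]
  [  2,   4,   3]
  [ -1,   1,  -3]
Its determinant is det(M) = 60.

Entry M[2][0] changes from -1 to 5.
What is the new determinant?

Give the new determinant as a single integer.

det is linear in row 2: changing M[2][0] by delta changes det by delta * cofactor(2,0).
Cofactor C_20 = (-1)^(2+0) * minor(2,0) = 5
Entry delta = 5 - -1 = 6
Det delta = 6 * 5 = 30
New det = 60 + 30 = 90

Answer: 90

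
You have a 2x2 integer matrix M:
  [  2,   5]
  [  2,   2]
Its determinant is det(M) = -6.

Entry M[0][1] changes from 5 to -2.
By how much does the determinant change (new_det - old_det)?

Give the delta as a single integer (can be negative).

Cofactor C_01 = -2
Entry delta = -2 - 5 = -7
Det delta = entry_delta * cofactor = -7 * -2 = 14

Answer: 14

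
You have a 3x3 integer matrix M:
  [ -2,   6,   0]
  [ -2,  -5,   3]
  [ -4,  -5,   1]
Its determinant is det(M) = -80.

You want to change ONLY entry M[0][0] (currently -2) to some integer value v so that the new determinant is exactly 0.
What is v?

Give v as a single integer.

det is linear in entry M[0][0]: det = old_det + (v - -2) * C_00
Cofactor C_00 = 10
Want det = 0: -80 + (v - -2) * 10 = 0
  (v - -2) = 80 / 10 = 8
  v = -2 + (8) = 6

Answer: 6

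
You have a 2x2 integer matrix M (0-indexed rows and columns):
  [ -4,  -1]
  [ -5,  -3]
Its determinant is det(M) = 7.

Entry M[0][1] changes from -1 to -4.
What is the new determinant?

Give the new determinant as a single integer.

det is linear in row 0: changing M[0][1] by delta changes det by delta * cofactor(0,1).
Cofactor C_01 = (-1)^(0+1) * minor(0,1) = 5
Entry delta = -4 - -1 = -3
Det delta = -3 * 5 = -15
New det = 7 + -15 = -8

Answer: -8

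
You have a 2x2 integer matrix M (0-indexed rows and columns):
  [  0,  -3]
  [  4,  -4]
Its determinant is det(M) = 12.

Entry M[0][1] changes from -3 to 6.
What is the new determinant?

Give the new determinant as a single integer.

det is linear in row 0: changing M[0][1] by delta changes det by delta * cofactor(0,1).
Cofactor C_01 = (-1)^(0+1) * minor(0,1) = -4
Entry delta = 6 - -3 = 9
Det delta = 9 * -4 = -36
New det = 12 + -36 = -24

Answer: -24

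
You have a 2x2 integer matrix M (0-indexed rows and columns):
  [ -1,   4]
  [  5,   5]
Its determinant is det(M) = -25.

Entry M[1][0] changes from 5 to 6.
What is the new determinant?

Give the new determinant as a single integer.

det is linear in row 1: changing M[1][0] by delta changes det by delta * cofactor(1,0).
Cofactor C_10 = (-1)^(1+0) * minor(1,0) = -4
Entry delta = 6 - 5 = 1
Det delta = 1 * -4 = -4
New det = -25 + -4 = -29

Answer: -29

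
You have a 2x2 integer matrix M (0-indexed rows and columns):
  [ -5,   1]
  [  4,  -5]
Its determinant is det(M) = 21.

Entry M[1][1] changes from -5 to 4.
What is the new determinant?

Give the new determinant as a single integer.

Answer: -24

Derivation:
det is linear in row 1: changing M[1][1] by delta changes det by delta * cofactor(1,1).
Cofactor C_11 = (-1)^(1+1) * minor(1,1) = -5
Entry delta = 4 - -5 = 9
Det delta = 9 * -5 = -45
New det = 21 + -45 = -24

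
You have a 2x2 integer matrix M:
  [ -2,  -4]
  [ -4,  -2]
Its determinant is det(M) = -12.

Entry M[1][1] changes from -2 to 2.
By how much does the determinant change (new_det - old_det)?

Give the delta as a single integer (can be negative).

Answer: -8

Derivation:
Cofactor C_11 = -2
Entry delta = 2 - -2 = 4
Det delta = entry_delta * cofactor = 4 * -2 = -8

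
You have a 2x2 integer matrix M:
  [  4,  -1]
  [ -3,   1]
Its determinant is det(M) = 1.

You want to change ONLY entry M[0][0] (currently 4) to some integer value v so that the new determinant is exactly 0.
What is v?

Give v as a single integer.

det is linear in entry M[0][0]: det = old_det + (v - 4) * C_00
Cofactor C_00 = 1
Want det = 0: 1 + (v - 4) * 1 = 0
  (v - 4) = -1 / 1 = -1
  v = 4 + (-1) = 3

Answer: 3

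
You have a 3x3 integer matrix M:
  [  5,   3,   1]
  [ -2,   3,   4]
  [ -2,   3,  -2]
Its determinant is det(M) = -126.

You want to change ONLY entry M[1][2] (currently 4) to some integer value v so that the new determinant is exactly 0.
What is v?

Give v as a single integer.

Answer: -2

Derivation:
det is linear in entry M[1][2]: det = old_det + (v - 4) * C_12
Cofactor C_12 = -21
Want det = 0: -126 + (v - 4) * -21 = 0
  (v - 4) = 126 / -21 = -6
  v = 4 + (-6) = -2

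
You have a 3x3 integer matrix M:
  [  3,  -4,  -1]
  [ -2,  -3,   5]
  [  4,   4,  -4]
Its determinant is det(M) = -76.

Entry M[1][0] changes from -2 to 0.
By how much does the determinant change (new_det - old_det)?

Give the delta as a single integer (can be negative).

Cofactor C_10 = -20
Entry delta = 0 - -2 = 2
Det delta = entry_delta * cofactor = 2 * -20 = -40

Answer: -40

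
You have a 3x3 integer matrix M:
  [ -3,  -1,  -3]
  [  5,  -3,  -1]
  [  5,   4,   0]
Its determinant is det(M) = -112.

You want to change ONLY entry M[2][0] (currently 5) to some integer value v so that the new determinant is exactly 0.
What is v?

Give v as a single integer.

Answer: -9

Derivation:
det is linear in entry M[2][0]: det = old_det + (v - 5) * C_20
Cofactor C_20 = -8
Want det = 0: -112 + (v - 5) * -8 = 0
  (v - 5) = 112 / -8 = -14
  v = 5 + (-14) = -9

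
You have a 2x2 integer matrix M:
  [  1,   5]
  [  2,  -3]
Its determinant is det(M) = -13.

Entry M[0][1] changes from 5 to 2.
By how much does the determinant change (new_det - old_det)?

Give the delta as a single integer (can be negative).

Answer: 6

Derivation:
Cofactor C_01 = -2
Entry delta = 2 - 5 = -3
Det delta = entry_delta * cofactor = -3 * -2 = 6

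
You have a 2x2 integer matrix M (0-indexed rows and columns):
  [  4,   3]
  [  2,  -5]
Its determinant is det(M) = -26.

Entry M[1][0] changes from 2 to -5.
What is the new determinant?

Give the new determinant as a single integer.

Answer: -5

Derivation:
det is linear in row 1: changing M[1][0] by delta changes det by delta * cofactor(1,0).
Cofactor C_10 = (-1)^(1+0) * minor(1,0) = -3
Entry delta = -5 - 2 = -7
Det delta = -7 * -3 = 21
New det = -26 + 21 = -5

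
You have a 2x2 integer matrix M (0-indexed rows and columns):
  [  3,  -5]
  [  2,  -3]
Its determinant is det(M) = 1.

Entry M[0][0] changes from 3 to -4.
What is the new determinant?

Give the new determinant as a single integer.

Answer: 22

Derivation:
det is linear in row 0: changing M[0][0] by delta changes det by delta * cofactor(0,0).
Cofactor C_00 = (-1)^(0+0) * minor(0,0) = -3
Entry delta = -4 - 3 = -7
Det delta = -7 * -3 = 21
New det = 1 + 21 = 22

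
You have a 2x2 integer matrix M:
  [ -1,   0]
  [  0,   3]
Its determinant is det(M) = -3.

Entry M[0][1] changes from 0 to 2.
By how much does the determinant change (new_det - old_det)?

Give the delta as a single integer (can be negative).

Answer: 0

Derivation:
Cofactor C_01 = 0
Entry delta = 2 - 0 = 2
Det delta = entry_delta * cofactor = 2 * 0 = 0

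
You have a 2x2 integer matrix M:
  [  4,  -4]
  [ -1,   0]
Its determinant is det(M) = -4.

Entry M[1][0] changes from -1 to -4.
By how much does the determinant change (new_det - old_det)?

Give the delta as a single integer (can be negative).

Answer: -12

Derivation:
Cofactor C_10 = 4
Entry delta = -4 - -1 = -3
Det delta = entry_delta * cofactor = -3 * 4 = -12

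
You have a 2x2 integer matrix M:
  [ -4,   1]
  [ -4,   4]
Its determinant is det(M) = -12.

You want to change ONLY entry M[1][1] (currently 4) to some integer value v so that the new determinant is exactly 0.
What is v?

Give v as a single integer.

det is linear in entry M[1][1]: det = old_det + (v - 4) * C_11
Cofactor C_11 = -4
Want det = 0: -12 + (v - 4) * -4 = 0
  (v - 4) = 12 / -4 = -3
  v = 4 + (-3) = 1

Answer: 1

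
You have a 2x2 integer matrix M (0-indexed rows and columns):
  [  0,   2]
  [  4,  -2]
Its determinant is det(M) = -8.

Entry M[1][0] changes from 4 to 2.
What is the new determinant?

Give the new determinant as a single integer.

Answer: -4

Derivation:
det is linear in row 1: changing M[1][0] by delta changes det by delta * cofactor(1,0).
Cofactor C_10 = (-1)^(1+0) * minor(1,0) = -2
Entry delta = 2 - 4 = -2
Det delta = -2 * -2 = 4
New det = -8 + 4 = -4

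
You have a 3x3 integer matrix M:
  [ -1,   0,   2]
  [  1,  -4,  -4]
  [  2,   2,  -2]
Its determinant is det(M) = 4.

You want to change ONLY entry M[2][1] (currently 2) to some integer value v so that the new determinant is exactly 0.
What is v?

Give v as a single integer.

det is linear in entry M[2][1]: det = old_det + (v - 2) * C_21
Cofactor C_21 = -2
Want det = 0: 4 + (v - 2) * -2 = 0
  (v - 2) = -4 / -2 = 2
  v = 2 + (2) = 4

Answer: 4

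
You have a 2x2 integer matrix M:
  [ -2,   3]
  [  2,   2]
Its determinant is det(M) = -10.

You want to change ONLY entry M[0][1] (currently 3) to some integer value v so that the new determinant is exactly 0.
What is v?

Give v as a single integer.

Answer: -2

Derivation:
det is linear in entry M[0][1]: det = old_det + (v - 3) * C_01
Cofactor C_01 = -2
Want det = 0: -10 + (v - 3) * -2 = 0
  (v - 3) = 10 / -2 = -5
  v = 3 + (-5) = -2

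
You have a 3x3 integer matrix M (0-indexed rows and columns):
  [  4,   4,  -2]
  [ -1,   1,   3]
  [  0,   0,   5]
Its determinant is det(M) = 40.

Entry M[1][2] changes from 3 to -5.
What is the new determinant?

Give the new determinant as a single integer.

det is linear in row 1: changing M[1][2] by delta changes det by delta * cofactor(1,2).
Cofactor C_12 = (-1)^(1+2) * minor(1,2) = 0
Entry delta = -5 - 3 = -8
Det delta = -8 * 0 = 0
New det = 40 + 0 = 40

Answer: 40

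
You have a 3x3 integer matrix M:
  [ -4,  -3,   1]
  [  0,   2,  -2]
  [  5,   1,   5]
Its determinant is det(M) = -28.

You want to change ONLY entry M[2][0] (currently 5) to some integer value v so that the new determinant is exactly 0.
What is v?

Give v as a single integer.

Answer: 12

Derivation:
det is linear in entry M[2][0]: det = old_det + (v - 5) * C_20
Cofactor C_20 = 4
Want det = 0: -28 + (v - 5) * 4 = 0
  (v - 5) = 28 / 4 = 7
  v = 5 + (7) = 12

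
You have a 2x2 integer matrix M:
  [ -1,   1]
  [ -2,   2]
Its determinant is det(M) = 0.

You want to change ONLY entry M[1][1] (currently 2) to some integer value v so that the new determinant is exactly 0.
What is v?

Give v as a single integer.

Answer: 2

Derivation:
det is linear in entry M[1][1]: det = old_det + (v - 2) * C_11
Cofactor C_11 = -1
Want det = 0: 0 + (v - 2) * -1 = 0
  (v - 2) = 0 / -1 = 0
  v = 2 + (0) = 2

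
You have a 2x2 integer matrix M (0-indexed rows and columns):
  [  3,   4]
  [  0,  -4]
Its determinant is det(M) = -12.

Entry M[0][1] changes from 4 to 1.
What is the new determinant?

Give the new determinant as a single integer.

Answer: -12

Derivation:
det is linear in row 0: changing M[0][1] by delta changes det by delta * cofactor(0,1).
Cofactor C_01 = (-1)^(0+1) * minor(0,1) = 0
Entry delta = 1 - 4 = -3
Det delta = -3 * 0 = 0
New det = -12 + 0 = -12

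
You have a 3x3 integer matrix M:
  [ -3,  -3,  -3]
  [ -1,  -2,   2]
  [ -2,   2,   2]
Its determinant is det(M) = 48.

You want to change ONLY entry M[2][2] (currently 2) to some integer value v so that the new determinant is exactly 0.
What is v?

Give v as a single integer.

det is linear in entry M[2][2]: det = old_det + (v - 2) * C_22
Cofactor C_22 = 3
Want det = 0: 48 + (v - 2) * 3 = 0
  (v - 2) = -48 / 3 = -16
  v = 2 + (-16) = -14

Answer: -14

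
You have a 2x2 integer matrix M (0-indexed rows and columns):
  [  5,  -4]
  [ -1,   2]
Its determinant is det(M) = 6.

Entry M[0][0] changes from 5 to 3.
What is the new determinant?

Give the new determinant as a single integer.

det is linear in row 0: changing M[0][0] by delta changes det by delta * cofactor(0,0).
Cofactor C_00 = (-1)^(0+0) * minor(0,0) = 2
Entry delta = 3 - 5 = -2
Det delta = -2 * 2 = -4
New det = 6 + -4 = 2

Answer: 2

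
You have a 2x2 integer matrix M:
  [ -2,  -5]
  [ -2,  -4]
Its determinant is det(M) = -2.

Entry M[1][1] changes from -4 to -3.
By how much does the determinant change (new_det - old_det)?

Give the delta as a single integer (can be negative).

Cofactor C_11 = -2
Entry delta = -3 - -4 = 1
Det delta = entry_delta * cofactor = 1 * -2 = -2

Answer: -2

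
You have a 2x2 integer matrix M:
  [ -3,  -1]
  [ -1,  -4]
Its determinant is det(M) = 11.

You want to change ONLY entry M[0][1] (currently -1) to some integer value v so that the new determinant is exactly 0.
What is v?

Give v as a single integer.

Answer: -12

Derivation:
det is linear in entry M[0][1]: det = old_det + (v - -1) * C_01
Cofactor C_01 = 1
Want det = 0: 11 + (v - -1) * 1 = 0
  (v - -1) = -11 / 1 = -11
  v = -1 + (-11) = -12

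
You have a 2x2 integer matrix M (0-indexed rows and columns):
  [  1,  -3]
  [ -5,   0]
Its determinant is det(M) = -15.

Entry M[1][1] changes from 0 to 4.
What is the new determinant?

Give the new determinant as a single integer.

Answer: -11

Derivation:
det is linear in row 1: changing M[1][1] by delta changes det by delta * cofactor(1,1).
Cofactor C_11 = (-1)^(1+1) * minor(1,1) = 1
Entry delta = 4 - 0 = 4
Det delta = 4 * 1 = 4
New det = -15 + 4 = -11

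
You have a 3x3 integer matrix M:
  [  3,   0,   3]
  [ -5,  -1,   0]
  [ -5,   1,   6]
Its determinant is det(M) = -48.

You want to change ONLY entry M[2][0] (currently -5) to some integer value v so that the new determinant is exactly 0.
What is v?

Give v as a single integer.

Answer: 11

Derivation:
det is linear in entry M[2][0]: det = old_det + (v - -5) * C_20
Cofactor C_20 = 3
Want det = 0: -48 + (v - -5) * 3 = 0
  (v - -5) = 48 / 3 = 16
  v = -5 + (16) = 11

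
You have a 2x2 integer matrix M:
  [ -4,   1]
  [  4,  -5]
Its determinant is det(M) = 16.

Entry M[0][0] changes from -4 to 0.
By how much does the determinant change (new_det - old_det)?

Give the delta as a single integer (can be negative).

Cofactor C_00 = -5
Entry delta = 0 - -4 = 4
Det delta = entry_delta * cofactor = 4 * -5 = -20

Answer: -20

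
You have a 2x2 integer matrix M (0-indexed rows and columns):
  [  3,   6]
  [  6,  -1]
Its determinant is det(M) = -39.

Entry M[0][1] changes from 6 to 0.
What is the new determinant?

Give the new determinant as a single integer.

Answer: -3

Derivation:
det is linear in row 0: changing M[0][1] by delta changes det by delta * cofactor(0,1).
Cofactor C_01 = (-1)^(0+1) * minor(0,1) = -6
Entry delta = 0 - 6 = -6
Det delta = -6 * -6 = 36
New det = -39 + 36 = -3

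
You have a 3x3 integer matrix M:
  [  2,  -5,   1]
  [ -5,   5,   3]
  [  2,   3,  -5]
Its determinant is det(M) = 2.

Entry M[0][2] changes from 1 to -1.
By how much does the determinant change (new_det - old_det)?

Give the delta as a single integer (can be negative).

Answer: 50

Derivation:
Cofactor C_02 = -25
Entry delta = -1 - 1 = -2
Det delta = entry_delta * cofactor = -2 * -25 = 50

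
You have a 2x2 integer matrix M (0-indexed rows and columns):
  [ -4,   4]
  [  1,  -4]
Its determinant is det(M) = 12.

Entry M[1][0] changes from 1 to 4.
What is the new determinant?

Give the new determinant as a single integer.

det is linear in row 1: changing M[1][0] by delta changes det by delta * cofactor(1,0).
Cofactor C_10 = (-1)^(1+0) * minor(1,0) = -4
Entry delta = 4 - 1 = 3
Det delta = 3 * -4 = -12
New det = 12 + -12 = 0

Answer: 0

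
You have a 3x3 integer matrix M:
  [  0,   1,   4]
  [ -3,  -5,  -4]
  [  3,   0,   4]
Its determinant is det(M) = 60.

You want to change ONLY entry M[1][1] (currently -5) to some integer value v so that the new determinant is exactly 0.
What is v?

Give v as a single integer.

Answer: 0

Derivation:
det is linear in entry M[1][1]: det = old_det + (v - -5) * C_11
Cofactor C_11 = -12
Want det = 0: 60 + (v - -5) * -12 = 0
  (v - -5) = -60 / -12 = 5
  v = -5 + (5) = 0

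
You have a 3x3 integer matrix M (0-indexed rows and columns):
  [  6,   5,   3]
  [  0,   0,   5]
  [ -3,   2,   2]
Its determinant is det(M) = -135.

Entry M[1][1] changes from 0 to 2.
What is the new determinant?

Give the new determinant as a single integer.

det is linear in row 1: changing M[1][1] by delta changes det by delta * cofactor(1,1).
Cofactor C_11 = (-1)^(1+1) * minor(1,1) = 21
Entry delta = 2 - 0 = 2
Det delta = 2 * 21 = 42
New det = -135 + 42 = -93

Answer: -93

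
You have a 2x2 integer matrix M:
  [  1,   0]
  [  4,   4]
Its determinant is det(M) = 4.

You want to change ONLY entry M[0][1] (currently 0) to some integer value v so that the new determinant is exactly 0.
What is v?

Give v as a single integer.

det is linear in entry M[0][1]: det = old_det + (v - 0) * C_01
Cofactor C_01 = -4
Want det = 0: 4 + (v - 0) * -4 = 0
  (v - 0) = -4 / -4 = 1
  v = 0 + (1) = 1

Answer: 1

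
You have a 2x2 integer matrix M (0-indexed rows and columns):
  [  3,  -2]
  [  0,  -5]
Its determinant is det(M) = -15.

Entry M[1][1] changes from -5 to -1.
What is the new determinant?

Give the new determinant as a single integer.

det is linear in row 1: changing M[1][1] by delta changes det by delta * cofactor(1,1).
Cofactor C_11 = (-1)^(1+1) * minor(1,1) = 3
Entry delta = -1 - -5 = 4
Det delta = 4 * 3 = 12
New det = -15 + 12 = -3

Answer: -3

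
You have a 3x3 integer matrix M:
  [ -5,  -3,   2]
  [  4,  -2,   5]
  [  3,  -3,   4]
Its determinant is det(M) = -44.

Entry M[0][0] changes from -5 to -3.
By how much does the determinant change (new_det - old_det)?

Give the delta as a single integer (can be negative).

Answer: 14

Derivation:
Cofactor C_00 = 7
Entry delta = -3 - -5 = 2
Det delta = entry_delta * cofactor = 2 * 7 = 14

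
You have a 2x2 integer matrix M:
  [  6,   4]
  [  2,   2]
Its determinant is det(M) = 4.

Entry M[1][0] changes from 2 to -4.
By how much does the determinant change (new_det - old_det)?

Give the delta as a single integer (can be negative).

Cofactor C_10 = -4
Entry delta = -4 - 2 = -6
Det delta = entry_delta * cofactor = -6 * -4 = 24

Answer: 24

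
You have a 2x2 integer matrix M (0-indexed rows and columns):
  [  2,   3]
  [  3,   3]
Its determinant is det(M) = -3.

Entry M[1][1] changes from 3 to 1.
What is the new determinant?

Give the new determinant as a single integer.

Answer: -7

Derivation:
det is linear in row 1: changing M[1][1] by delta changes det by delta * cofactor(1,1).
Cofactor C_11 = (-1)^(1+1) * minor(1,1) = 2
Entry delta = 1 - 3 = -2
Det delta = -2 * 2 = -4
New det = -3 + -4 = -7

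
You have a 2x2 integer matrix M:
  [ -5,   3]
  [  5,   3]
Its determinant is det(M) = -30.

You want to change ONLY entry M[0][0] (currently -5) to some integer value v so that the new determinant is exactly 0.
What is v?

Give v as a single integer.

Answer: 5

Derivation:
det is linear in entry M[0][0]: det = old_det + (v - -5) * C_00
Cofactor C_00 = 3
Want det = 0: -30 + (v - -5) * 3 = 0
  (v - -5) = 30 / 3 = 10
  v = -5 + (10) = 5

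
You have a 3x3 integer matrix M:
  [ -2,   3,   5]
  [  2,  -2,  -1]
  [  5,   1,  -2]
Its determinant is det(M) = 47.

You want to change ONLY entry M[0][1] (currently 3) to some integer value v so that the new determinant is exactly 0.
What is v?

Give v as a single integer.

det is linear in entry M[0][1]: det = old_det + (v - 3) * C_01
Cofactor C_01 = -1
Want det = 0: 47 + (v - 3) * -1 = 0
  (v - 3) = -47 / -1 = 47
  v = 3 + (47) = 50

Answer: 50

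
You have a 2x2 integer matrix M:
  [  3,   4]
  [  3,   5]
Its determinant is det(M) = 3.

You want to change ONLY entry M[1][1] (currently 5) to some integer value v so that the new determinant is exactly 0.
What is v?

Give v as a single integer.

Answer: 4

Derivation:
det is linear in entry M[1][1]: det = old_det + (v - 5) * C_11
Cofactor C_11 = 3
Want det = 0: 3 + (v - 5) * 3 = 0
  (v - 5) = -3 / 3 = -1
  v = 5 + (-1) = 4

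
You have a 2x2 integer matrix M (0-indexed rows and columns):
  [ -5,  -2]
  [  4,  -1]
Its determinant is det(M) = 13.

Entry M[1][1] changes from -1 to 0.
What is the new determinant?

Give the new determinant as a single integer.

det is linear in row 1: changing M[1][1] by delta changes det by delta * cofactor(1,1).
Cofactor C_11 = (-1)^(1+1) * minor(1,1) = -5
Entry delta = 0 - -1 = 1
Det delta = 1 * -5 = -5
New det = 13 + -5 = 8

Answer: 8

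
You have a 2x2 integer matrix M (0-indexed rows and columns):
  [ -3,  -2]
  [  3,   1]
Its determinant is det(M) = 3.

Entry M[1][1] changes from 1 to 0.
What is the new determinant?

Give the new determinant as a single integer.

det is linear in row 1: changing M[1][1] by delta changes det by delta * cofactor(1,1).
Cofactor C_11 = (-1)^(1+1) * minor(1,1) = -3
Entry delta = 0 - 1 = -1
Det delta = -1 * -3 = 3
New det = 3 + 3 = 6

Answer: 6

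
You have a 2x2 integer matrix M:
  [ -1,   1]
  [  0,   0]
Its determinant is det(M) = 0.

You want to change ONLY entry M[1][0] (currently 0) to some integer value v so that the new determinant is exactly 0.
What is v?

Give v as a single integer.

det is linear in entry M[1][0]: det = old_det + (v - 0) * C_10
Cofactor C_10 = -1
Want det = 0: 0 + (v - 0) * -1 = 0
  (v - 0) = 0 / -1 = 0
  v = 0 + (0) = 0

Answer: 0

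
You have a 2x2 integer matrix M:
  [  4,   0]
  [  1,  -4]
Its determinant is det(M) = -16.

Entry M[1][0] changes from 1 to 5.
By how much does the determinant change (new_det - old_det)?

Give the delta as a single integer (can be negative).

Cofactor C_10 = 0
Entry delta = 5 - 1 = 4
Det delta = entry_delta * cofactor = 4 * 0 = 0

Answer: 0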